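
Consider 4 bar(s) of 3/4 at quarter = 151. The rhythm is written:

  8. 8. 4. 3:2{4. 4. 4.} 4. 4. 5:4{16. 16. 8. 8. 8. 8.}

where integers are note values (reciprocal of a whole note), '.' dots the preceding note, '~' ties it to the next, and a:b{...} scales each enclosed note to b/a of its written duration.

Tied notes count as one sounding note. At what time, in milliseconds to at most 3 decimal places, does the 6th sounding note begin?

1. 0.0ms @ 0 + 298.013ms (3/4)
2. 298.013ms @ 3/4 + 298.013ms (3/4)
3. 596.026ms @ 3/2 + 596.026ms (3/2)
4. 1192.053ms @ 3 + 397.351ms (1)
5. 1589.404ms @ 4 + 397.351ms (1)
6. 1986.755ms @ 5 + 397.351ms (1)
7. 2384.106ms @ 6 + 596.026ms (3/2)
8. 2980.132ms @ 15/2 + 596.026ms (3/2)
9. 3576.159ms @ 9 + 119.205ms (3/10)
10. 3695.364ms @ 93/10 + 119.205ms (3/10)
11. 3814.57ms @ 48/5 + 238.411ms (3/5)
12. 4052.98ms @ 51/5 + 238.411ms (3/5)
13. 4291.391ms @ 54/5 + 238.411ms (3/5)
14. 4529.801ms @ 57/5 + 238.411ms (3/5)

note 6 onset = 5b = 1986.755ms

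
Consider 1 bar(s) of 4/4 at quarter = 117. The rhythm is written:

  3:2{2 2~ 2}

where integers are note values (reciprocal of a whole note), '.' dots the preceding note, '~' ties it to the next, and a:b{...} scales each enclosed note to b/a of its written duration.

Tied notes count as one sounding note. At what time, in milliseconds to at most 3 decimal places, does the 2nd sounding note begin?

note 2 onset = 4/3b = 683.761ms

1. 0.0ms @ 0 + 683.761ms (4/3)
2. 683.761ms @ 4/3 + 1367.521ms (8/3)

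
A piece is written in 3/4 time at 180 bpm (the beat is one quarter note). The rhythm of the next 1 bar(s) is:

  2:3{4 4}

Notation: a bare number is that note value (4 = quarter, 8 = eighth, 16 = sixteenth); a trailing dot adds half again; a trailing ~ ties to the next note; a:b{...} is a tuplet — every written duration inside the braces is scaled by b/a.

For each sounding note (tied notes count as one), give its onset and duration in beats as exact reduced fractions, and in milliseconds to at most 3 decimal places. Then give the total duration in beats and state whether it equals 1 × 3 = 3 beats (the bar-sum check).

1) 0.0ms=0b +500.0ms=3/2b
2) 500.0ms=3/2b +500.0ms=3/2b
Σ=3b of 3 (180bpm 3/4) — PASS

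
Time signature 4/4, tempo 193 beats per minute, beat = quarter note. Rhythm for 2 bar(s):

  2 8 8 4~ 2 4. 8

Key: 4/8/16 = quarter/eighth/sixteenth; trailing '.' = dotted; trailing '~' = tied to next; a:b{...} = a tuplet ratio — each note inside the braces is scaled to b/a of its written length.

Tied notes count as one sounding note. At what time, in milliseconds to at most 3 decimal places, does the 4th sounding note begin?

1. 0.0ms @ 0 + 621.762ms (2)
2. 621.762ms @ 2 + 155.44ms (1/2)
3. 777.202ms @ 5/2 + 155.44ms (1/2)
4. 932.642ms @ 3 + 932.642ms (3)
5. 1865.285ms @ 6 + 466.321ms (3/2)
6. 2331.606ms @ 15/2 + 155.44ms (1/2)

note 4 onset = 3b = 932.642ms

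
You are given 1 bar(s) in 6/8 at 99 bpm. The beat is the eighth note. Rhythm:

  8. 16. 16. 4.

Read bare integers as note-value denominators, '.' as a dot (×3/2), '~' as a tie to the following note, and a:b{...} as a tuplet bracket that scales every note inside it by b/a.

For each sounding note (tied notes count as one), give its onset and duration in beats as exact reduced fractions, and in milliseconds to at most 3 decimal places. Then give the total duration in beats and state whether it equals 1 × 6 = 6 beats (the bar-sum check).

1) 0.0ms=0b +909.091ms=3/2b
2) 909.091ms=3/2b +454.545ms=3/4b
3) 1363.636ms=9/4b +454.545ms=3/4b
4) 1818.182ms=3b +1818.182ms=3b
Σ=6b of 6 (99bpm 6/8) — PASS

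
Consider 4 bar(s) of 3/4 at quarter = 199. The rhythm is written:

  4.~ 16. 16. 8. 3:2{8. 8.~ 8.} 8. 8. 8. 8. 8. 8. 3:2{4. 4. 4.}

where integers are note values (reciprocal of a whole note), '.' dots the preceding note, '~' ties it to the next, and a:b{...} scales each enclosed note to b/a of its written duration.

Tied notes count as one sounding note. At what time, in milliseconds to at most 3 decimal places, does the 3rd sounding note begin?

note 3 onset = 9/4b = 678.392ms

1. 0.0ms @ 0 + 565.327ms (15/8)
2. 565.327ms @ 15/8 + 113.065ms (3/8)
3. 678.392ms @ 9/4 + 226.131ms (3/4)
4. 904.523ms @ 3 + 150.754ms (1/2)
5. 1055.276ms @ 7/2 + 301.508ms (1)
6. 1356.784ms @ 9/2 + 226.131ms (3/4)
7. 1582.915ms @ 21/4 + 226.131ms (3/4)
8. 1809.045ms @ 6 + 226.131ms (3/4)
9. 2035.176ms @ 27/4 + 226.131ms (3/4)
10. 2261.307ms @ 15/2 + 226.131ms (3/4)
11. 2487.437ms @ 33/4 + 226.131ms (3/4)
12. 2713.568ms @ 9 + 301.508ms (1)
13. 3015.075ms @ 10 + 301.508ms (1)
14. 3316.583ms @ 11 + 301.508ms (1)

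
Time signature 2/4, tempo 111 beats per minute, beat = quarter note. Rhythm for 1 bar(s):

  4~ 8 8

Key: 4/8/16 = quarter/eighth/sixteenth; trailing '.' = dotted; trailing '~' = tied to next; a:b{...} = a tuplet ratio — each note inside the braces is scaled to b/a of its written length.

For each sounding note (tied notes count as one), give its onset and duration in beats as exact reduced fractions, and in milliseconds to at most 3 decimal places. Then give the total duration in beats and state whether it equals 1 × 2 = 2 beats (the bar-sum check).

1) 0.0ms=0b +810.811ms=3/2b
2) 810.811ms=3/2b +270.27ms=1/2b
Σ=2b of 2 (111bpm 2/4) — PASS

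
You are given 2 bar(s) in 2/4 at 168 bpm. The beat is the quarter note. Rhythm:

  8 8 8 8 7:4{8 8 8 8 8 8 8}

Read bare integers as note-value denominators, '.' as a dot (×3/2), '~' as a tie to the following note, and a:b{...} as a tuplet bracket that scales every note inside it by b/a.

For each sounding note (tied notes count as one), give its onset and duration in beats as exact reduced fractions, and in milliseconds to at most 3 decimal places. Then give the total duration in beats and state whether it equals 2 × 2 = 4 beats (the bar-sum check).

1) 0.0ms=0b +178.571ms=1/2b
2) 178.571ms=1/2b +178.571ms=1/2b
3) 357.143ms=1b +178.571ms=1/2b
4) 535.714ms=3/2b +178.571ms=1/2b
5) 714.286ms=2b +102.041ms=2/7b
6) 816.327ms=16/7b +102.041ms=2/7b
7) 918.367ms=18/7b +102.041ms=2/7b
8) 1020.408ms=20/7b +102.041ms=2/7b
9) 1122.449ms=22/7b +102.041ms=2/7b
10) 1224.49ms=24/7b +102.041ms=2/7b
11) 1326.531ms=26/7b +102.041ms=2/7b
Σ=4b of 4 (168bpm 2/4) — PASS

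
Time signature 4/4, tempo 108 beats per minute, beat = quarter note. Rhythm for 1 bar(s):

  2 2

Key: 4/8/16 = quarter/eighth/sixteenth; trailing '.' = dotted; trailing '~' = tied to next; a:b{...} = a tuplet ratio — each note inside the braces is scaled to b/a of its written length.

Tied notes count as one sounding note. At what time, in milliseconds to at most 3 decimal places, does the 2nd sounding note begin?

1. 0.0ms @ 0 + 1111.111ms (2)
2. 1111.111ms @ 2 + 1111.111ms (2)

note 2 onset = 2b = 1111.111ms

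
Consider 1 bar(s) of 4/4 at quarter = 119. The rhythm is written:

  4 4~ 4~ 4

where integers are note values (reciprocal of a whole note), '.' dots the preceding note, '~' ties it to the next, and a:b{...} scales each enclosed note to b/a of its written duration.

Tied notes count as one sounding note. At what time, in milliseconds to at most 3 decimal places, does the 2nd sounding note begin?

1. 0.0ms @ 0 + 504.202ms (1)
2. 504.202ms @ 1 + 1512.605ms (3)

note 2 onset = 1b = 504.202ms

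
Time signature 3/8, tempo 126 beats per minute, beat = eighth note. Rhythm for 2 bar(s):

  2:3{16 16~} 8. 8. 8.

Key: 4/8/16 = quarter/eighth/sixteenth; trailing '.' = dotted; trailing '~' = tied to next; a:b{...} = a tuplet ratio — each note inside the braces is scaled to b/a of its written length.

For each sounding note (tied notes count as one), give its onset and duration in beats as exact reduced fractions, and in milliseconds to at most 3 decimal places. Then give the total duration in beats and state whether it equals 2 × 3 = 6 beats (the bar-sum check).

1) 0.0ms=0b +357.143ms=3/4b
2) 357.143ms=3/4b +1071.429ms=9/4b
3) 1428.571ms=3b +714.286ms=3/2b
4) 2142.857ms=9/2b +714.286ms=3/2b
Σ=6b of 6 (126bpm 3/8) — PASS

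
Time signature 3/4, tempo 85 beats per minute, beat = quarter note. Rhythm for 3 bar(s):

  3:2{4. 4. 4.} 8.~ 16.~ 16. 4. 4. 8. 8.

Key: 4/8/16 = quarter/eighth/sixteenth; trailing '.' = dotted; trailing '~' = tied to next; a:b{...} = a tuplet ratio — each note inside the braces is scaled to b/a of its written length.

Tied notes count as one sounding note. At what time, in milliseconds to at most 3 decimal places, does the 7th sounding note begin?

1. 0.0ms @ 0 + 705.882ms (1)
2. 705.882ms @ 1 + 705.882ms (1)
3. 1411.765ms @ 2 + 705.882ms (1)
4. 2117.647ms @ 3 + 1058.824ms (3/2)
5. 3176.471ms @ 9/2 + 1058.824ms (3/2)
6. 4235.294ms @ 6 + 1058.824ms (3/2)
7. 5294.118ms @ 15/2 + 529.412ms (3/4)
8. 5823.529ms @ 33/4 + 529.412ms (3/4)

note 7 onset = 15/2b = 5294.118ms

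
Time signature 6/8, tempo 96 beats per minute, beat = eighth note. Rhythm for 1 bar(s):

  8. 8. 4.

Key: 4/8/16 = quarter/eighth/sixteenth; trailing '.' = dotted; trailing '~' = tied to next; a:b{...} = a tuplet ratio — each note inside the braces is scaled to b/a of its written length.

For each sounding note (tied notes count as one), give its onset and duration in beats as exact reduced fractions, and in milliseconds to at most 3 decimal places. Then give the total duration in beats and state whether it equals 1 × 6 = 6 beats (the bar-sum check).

1) 0.0ms=0b +937.5ms=3/2b
2) 937.5ms=3/2b +937.5ms=3/2b
3) 1875.0ms=3b +1875.0ms=3b
Σ=6b of 6 (96bpm 6/8) — PASS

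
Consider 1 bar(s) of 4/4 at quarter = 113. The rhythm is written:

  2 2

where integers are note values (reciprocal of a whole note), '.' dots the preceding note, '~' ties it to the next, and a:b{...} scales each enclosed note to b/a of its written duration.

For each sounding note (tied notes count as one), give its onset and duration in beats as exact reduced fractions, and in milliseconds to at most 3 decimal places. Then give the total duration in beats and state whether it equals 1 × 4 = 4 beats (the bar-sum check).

1) 0.0ms=0b +1061.947ms=2b
2) 1061.947ms=2b +1061.947ms=2b
Σ=4b of 4 (113bpm 4/4) — PASS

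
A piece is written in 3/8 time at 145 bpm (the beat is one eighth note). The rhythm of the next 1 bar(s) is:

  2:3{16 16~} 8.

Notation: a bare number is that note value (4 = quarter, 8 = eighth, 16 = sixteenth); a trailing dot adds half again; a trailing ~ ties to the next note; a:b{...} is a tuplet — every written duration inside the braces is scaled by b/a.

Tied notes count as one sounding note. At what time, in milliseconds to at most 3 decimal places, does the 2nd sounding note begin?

note 2 onset = 3/4b = 310.345ms

1. 0.0ms @ 0 + 310.345ms (3/4)
2. 310.345ms @ 3/4 + 931.034ms (9/4)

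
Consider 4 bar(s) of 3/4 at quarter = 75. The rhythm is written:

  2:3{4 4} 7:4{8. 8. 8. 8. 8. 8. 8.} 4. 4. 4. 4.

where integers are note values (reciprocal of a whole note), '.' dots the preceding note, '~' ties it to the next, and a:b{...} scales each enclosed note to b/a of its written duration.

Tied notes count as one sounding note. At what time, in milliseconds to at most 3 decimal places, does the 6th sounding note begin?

note 6 onset = 30/7b = 3428.571ms

1. 0.0ms @ 0 + 1200.0ms (3/2)
2. 1200.0ms @ 3/2 + 1200.0ms (3/2)
3. 2400.0ms @ 3 + 342.857ms (3/7)
4. 2742.857ms @ 24/7 + 342.857ms (3/7)
5. 3085.714ms @ 27/7 + 342.857ms (3/7)
6. 3428.571ms @ 30/7 + 342.857ms (3/7)
7. 3771.429ms @ 33/7 + 342.857ms (3/7)
8. 4114.286ms @ 36/7 + 342.857ms (3/7)
9. 4457.143ms @ 39/7 + 342.857ms (3/7)
10. 4800.0ms @ 6 + 1200.0ms (3/2)
11. 6000.0ms @ 15/2 + 1200.0ms (3/2)
12. 7200.0ms @ 9 + 1200.0ms (3/2)
13. 8400.0ms @ 21/2 + 1200.0ms (3/2)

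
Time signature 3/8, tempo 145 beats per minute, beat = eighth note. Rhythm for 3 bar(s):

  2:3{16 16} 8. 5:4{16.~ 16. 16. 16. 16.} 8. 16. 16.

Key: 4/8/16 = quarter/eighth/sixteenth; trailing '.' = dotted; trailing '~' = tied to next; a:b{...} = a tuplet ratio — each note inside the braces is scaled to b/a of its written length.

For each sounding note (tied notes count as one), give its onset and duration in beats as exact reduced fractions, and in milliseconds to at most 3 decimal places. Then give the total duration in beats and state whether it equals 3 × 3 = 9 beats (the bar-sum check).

1) 0.0ms=0b +310.345ms=3/4b
2) 310.345ms=3/4b +310.345ms=3/4b
3) 620.69ms=3/2b +620.69ms=3/2b
4) 1241.379ms=3b +496.552ms=6/5b
5) 1737.931ms=21/5b +248.276ms=3/5b
6) 1986.207ms=24/5b +248.276ms=3/5b
7) 2234.483ms=27/5b +248.276ms=3/5b
8) 2482.759ms=6b +620.69ms=3/2b
9) 3103.448ms=15/2b +310.345ms=3/4b
10) 3413.793ms=33/4b +310.345ms=3/4b
Σ=9b of 9 (145bpm 3/8) — PASS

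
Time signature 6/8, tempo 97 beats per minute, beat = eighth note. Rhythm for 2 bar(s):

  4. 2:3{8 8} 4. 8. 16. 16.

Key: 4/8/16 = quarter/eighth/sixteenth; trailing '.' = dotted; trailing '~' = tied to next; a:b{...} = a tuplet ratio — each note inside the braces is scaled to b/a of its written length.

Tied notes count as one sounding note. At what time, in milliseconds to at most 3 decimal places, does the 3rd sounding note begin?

1. 0.0ms @ 0 + 1855.67ms (3)
2. 1855.67ms @ 3 + 927.835ms (3/2)
3. 2783.505ms @ 9/2 + 927.835ms (3/2)
4. 3711.34ms @ 6 + 1855.67ms (3)
5. 5567.01ms @ 9 + 927.835ms (3/2)
6. 6494.845ms @ 21/2 + 463.918ms (3/4)
7. 6958.763ms @ 45/4 + 463.918ms (3/4)

note 3 onset = 9/2b = 2783.505ms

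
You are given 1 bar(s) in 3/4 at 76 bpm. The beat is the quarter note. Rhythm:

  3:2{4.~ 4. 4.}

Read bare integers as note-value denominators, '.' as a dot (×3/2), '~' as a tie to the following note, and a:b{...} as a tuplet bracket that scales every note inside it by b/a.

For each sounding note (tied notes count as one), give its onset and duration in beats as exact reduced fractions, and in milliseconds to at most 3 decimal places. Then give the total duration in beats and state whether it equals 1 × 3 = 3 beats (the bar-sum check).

1) 0.0ms=0b +1578.947ms=2b
2) 1578.947ms=2b +789.474ms=1b
Σ=3b of 3 (76bpm 3/4) — PASS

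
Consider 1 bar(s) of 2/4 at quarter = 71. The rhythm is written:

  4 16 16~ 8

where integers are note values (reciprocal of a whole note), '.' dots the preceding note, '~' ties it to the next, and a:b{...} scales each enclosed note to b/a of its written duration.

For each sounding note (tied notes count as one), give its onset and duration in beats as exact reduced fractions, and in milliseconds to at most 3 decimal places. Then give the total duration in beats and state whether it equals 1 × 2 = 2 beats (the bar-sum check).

1) 0.0ms=0b +845.07ms=1b
2) 845.07ms=1b +211.268ms=1/4b
3) 1056.338ms=5/4b +633.803ms=3/4b
Σ=2b of 2 (71bpm 2/4) — PASS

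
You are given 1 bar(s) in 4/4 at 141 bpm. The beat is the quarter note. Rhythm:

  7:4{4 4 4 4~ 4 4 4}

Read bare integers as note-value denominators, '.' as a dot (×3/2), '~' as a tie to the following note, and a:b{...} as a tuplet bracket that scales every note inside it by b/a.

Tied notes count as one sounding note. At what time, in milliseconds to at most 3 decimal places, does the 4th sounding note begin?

note 4 onset = 12/7b = 729.483ms

1. 0.0ms @ 0 + 243.161ms (4/7)
2. 243.161ms @ 4/7 + 243.161ms (4/7)
3. 486.322ms @ 8/7 + 243.161ms (4/7)
4. 729.483ms @ 12/7 + 486.322ms (8/7)
5. 1215.805ms @ 20/7 + 243.161ms (4/7)
6. 1458.967ms @ 24/7 + 243.161ms (4/7)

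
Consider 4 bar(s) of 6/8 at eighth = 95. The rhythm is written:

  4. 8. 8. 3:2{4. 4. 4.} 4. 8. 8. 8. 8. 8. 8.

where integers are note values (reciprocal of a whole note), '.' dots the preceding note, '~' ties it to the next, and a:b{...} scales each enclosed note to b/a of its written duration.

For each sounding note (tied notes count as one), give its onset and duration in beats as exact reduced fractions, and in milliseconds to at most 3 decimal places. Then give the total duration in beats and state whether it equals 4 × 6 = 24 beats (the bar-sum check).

1) 0.0ms=0b +1894.737ms=3b
2) 1894.737ms=3b +947.368ms=3/2b
3) 2842.105ms=9/2b +947.368ms=3/2b
4) 3789.474ms=6b +1263.158ms=2b
5) 5052.632ms=8b +1263.158ms=2b
6) 6315.789ms=10b +1263.158ms=2b
7) 7578.947ms=12b +1894.737ms=3b
8) 9473.684ms=15b +947.368ms=3/2b
9) 10421.053ms=33/2b +947.368ms=3/2b
10) 11368.421ms=18b +947.368ms=3/2b
11) 12315.789ms=39/2b +947.368ms=3/2b
12) 13263.158ms=21b +947.368ms=3/2b
13) 14210.526ms=45/2b +947.368ms=3/2b
Σ=24b of 24 (95bpm 6/8) — PASS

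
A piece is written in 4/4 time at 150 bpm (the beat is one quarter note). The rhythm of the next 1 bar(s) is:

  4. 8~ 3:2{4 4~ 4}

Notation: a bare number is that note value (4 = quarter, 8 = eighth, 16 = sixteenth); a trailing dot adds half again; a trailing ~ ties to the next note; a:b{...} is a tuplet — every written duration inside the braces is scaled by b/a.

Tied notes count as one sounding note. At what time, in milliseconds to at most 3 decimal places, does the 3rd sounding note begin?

note 3 onset = 8/3b = 1066.667ms

1. 0.0ms @ 0 + 600.0ms (3/2)
2. 600.0ms @ 3/2 + 466.667ms (7/6)
3. 1066.667ms @ 8/3 + 533.333ms (4/3)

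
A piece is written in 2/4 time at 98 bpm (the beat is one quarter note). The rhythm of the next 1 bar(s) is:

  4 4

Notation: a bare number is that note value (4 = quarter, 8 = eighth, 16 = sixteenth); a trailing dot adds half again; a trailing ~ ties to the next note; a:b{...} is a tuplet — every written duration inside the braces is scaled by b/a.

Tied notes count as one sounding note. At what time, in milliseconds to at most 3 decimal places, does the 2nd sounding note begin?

note 2 onset = 1b = 612.245ms

1. 0.0ms @ 0 + 612.245ms (1)
2. 612.245ms @ 1 + 612.245ms (1)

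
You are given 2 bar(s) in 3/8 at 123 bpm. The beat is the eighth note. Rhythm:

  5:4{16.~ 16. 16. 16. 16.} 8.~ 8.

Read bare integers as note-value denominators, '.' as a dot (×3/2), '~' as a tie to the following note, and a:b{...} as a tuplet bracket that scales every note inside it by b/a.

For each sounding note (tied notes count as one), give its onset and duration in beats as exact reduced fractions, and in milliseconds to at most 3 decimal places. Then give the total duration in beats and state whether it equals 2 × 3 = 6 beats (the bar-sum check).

1) 0.0ms=0b +585.366ms=6/5b
2) 585.366ms=6/5b +292.683ms=3/5b
3) 878.049ms=9/5b +292.683ms=3/5b
4) 1170.732ms=12/5b +292.683ms=3/5b
5) 1463.415ms=3b +1463.415ms=3b
Σ=6b of 6 (123bpm 3/8) — PASS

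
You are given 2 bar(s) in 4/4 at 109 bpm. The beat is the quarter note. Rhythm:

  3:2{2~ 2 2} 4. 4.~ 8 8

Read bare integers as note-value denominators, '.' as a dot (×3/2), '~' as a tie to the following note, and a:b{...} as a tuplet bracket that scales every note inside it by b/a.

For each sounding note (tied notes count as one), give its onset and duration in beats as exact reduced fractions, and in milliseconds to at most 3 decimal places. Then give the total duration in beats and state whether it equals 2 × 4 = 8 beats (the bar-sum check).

1) 0.0ms=0b +1467.89ms=8/3b
2) 1467.89ms=8/3b +733.945ms=4/3b
3) 2201.835ms=4b +825.688ms=3/2b
4) 3027.523ms=11/2b +1100.917ms=2b
5) 4128.44ms=15/2b +275.229ms=1/2b
Σ=8b of 8 (109bpm 4/4) — PASS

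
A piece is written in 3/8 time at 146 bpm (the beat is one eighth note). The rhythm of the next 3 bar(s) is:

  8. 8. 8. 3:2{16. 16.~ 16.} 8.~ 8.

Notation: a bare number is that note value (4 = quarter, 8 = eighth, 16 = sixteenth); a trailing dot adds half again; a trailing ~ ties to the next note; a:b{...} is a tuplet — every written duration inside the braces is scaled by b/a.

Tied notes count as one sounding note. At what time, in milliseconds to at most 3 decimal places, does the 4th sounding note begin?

1. 0.0ms @ 0 + 616.438ms (3/2)
2. 616.438ms @ 3/2 + 616.438ms (3/2)
3. 1232.877ms @ 3 + 616.438ms (3/2)
4. 1849.315ms @ 9/2 + 205.479ms (1/2)
5. 2054.795ms @ 5 + 410.959ms (1)
6. 2465.753ms @ 6 + 1232.877ms (3)

note 4 onset = 9/2b = 1849.315ms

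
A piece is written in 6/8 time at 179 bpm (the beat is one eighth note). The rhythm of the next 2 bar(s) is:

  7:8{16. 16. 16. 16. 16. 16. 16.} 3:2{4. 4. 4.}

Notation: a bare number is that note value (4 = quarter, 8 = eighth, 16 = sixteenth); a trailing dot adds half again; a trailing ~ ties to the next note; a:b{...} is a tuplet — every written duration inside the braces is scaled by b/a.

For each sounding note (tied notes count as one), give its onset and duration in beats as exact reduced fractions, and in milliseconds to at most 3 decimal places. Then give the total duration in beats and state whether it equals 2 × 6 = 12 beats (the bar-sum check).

1) 0.0ms=0b +287.31ms=6/7b
2) 287.31ms=6/7b +287.31ms=6/7b
3) 574.621ms=12/7b +287.31ms=6/7b
4) 861.931ms=18/7b +287.31ms=6/7b
5) 1149.242ms=24/7b +287.31ms=6/7b
6) 1436.552ms=30/7b +287.31ms=6/7b
7) 1723.863ms=36/7b +287.31ms=6/7b
8) 2011.173ms=6b +670.391ms=2b
9) 2681.564ms=8b +670.391ms=2b
10) 3351.955ms=10b +670.391ms=2b
Σ=12b of 12 (179bpm 6/8) — PASS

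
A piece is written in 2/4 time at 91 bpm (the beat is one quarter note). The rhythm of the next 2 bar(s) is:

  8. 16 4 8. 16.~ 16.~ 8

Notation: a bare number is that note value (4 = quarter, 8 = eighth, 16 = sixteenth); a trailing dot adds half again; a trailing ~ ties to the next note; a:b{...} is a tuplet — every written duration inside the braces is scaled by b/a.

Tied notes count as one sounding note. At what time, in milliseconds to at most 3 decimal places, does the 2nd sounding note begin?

note 2 onset = 3/4b = 494.505ms

1. 0.0ms @ 0 + 494.505ms (3/4)
2. 494.505ms @ 3/4 + 164.835ms (1/4)
3. 659.341ms @ 1 + 659.341ms (1)
4. 1318.681ms @ 2 + 494.505ms (3/4)
5. 1813.187ms @ 11/4 + 824.176ms (5/4)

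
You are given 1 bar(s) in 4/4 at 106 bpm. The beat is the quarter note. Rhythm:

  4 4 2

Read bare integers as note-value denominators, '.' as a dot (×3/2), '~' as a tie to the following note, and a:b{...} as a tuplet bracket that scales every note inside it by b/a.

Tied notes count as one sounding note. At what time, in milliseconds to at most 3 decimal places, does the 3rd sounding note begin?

note 3 onset = 2b = 1132.075ms

1. 0.0ms @ 0 + 566.038ms (1)
2. 566.038ms @ 1 + 566.038ms (1)
3. 1132.075ms @ 2 + 1132.075ms (2)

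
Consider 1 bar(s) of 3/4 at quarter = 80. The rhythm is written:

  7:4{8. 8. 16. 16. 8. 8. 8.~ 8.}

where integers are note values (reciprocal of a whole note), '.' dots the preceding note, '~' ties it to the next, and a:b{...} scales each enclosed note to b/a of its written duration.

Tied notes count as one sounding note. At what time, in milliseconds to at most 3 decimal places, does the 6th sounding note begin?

1. 0.0ms @ 0 + 321.429ms (3/7)
2. 321.429ms @ 3/7 + 321.429ms (3/7)
3. 642.857ms @ 6/7 + 160.714ms (3/14)
4. 803.571ms @ 15/14 + 160.714ms (3/14)
5. 964.286ms @ 9/7 + 321.429ms (3/7)
6. 1285.714ms @ 12/7 + 321.429ms (3/7)
7. 1607.143ms @ 15/7 + 642.857ms (6/7)

note 6 onset = 12/7b = 1285.714ms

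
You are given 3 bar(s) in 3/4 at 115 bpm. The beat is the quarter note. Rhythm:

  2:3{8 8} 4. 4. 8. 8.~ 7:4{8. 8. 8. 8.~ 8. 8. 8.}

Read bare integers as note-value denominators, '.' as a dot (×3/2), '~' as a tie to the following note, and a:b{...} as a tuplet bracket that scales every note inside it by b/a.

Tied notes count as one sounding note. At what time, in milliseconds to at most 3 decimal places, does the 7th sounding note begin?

note 7 onset = 45/7b = 3354.037ms

1. 0.0ms @ 0 + 391.304ms (3/4)
2. 391.304ms @ 3/4 + 391.304ms (3/4)
3. 782.609ms @ 3/2 + 782.609ms (3/2)
4. 1565.217ms @ 3 + 782.609ms (3/2)
5. 2347.826ms @ 9/2 + 391.304ms (3/4)
6. 2739.13ms @ 21/4 + 614.907ms (33/28)
7. 3354.037ms @ 45/7 + 223.602ms (3/7)
8. 3577.64ms @ 48/7 + 223.602ms (3/7)
9. 3801.242ms @ 51/7 + 447.205ms (6/7)
10. 4248.447ms @ 57/7 + 223.602ms (3/7)
11. 4472.05ms @ 60/7 + 223.602ms (3/7)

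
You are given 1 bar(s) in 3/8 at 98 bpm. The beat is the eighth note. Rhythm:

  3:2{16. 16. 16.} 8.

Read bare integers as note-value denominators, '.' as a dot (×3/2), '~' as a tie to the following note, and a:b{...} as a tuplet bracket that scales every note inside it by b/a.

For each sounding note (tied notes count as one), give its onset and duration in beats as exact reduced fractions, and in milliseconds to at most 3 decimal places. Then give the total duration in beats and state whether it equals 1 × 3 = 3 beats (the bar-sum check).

1) 0.0ms=0b +306.122ms=1/2b
2) 306.122ms=1/2b +306.122ms=1/2b
3) 612.245ms=1b +306.122ms=1/2b
4) 918.367ms=3/2b +918.367ms=3/2b
Σ=3b of 3 (98bpm 3/8) — PASS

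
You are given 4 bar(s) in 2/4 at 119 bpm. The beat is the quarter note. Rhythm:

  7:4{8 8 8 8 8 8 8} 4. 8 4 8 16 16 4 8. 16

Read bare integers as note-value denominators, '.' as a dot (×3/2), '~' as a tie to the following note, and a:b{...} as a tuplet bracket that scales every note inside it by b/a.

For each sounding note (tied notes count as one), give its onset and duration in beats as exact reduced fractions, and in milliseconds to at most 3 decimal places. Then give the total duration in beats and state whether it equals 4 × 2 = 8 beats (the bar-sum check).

1) 0.0ms=0b +144.058ms=2/7b
2) 144.058ms=2/7b +144.058ms=2/7b
3) 288.115ms=4/7b +144.058ms=2/7b
4) 432.173ms=6/7b +144.058ms=2/7b
5) 576.23ms=8/7b +144.058ms=2/7b
6) 720.288ms=10/7b +144.058ms=2/7b
7) 864.346ms=12/7b +144.058ms=2/7b
8) 1008.403ms=2b +756.303ms=3/2b
9) 1764.706ms=7/2b +252.101ms=1/2b
10) 2016.807ms=4b +504.202ms=1b
11) 2521.008ms=5b +252.101ms=1/2b
12) 2773.109ms=11/2b +126.05ms=1/4b
13) 2899.16ms=23/4b +126.05ms=1/4b
14) 3025.21ms=6b +504.202ms=1b
15) 3529.412ms=7b +378.151ms=3/4b
16) 3907.563ms=31/4b +126.05ms=1/4b
Σ=8b of 8 (119bpm 2/4) — PASS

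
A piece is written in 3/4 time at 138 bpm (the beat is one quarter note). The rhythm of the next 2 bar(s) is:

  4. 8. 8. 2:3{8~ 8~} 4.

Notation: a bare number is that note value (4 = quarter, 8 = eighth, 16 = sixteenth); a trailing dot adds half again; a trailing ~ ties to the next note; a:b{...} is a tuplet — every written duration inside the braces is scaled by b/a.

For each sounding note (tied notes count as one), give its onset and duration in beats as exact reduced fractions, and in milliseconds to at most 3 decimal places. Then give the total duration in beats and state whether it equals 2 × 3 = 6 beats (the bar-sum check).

1) 0.0ms=0b +652.174ms=3/2b
2) 652.174ms=3/2b +326.087ms=3/4b
3) 978.261ms=9/4b +326.087ms=3/4b
4) 1304.348ms=3b +1304.348ms=3b
Σ=6b of 6 (138bpm 3/4) — PASS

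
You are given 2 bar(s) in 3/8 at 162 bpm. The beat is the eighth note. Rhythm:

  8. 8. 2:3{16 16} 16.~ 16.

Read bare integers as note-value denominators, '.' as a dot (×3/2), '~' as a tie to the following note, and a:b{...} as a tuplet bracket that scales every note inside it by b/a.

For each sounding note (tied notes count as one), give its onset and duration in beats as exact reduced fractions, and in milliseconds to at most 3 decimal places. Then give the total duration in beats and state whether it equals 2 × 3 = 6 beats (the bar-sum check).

1) 0.0ms=0b +555.556ms=3/2b
2) 555.556ms=3/2b +555.556ms=3/2b
3) 1111.111ms=3b +277.778ms=3/4b
4) 1388.889ms=15/4b +277.778ms=3/4b
5) 1666.667ms=9/2b +555.556ms=3/2b
Σ=6b of 6 (162bpm 3/8) — PASS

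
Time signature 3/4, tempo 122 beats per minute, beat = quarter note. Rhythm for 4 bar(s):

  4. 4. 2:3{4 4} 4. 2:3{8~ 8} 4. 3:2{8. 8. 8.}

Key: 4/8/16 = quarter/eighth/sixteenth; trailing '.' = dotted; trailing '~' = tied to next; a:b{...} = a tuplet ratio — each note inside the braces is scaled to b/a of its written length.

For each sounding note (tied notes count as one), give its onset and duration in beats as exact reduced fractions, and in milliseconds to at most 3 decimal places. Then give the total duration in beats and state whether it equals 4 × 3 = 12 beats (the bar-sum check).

1) 0.0ms=0b +737.705ms=3/2b
2) 737.705ms=3/2b +737.705ms=3/2b
3) 1475.41ms=3b +737.705ms=3/2b
4) 2213.115ms=9/2b +737.705ms=3/2b
5) 2950.82ms=6b +737.705ms=3/2b
6) 3688.525ms=15/2b +737.705ms=3/2b
7) 4426.23ms=9b +737.705ms=3/2b
8) 5163.934ms=21/2b +245.902ms=1/2b
9) 5409.836ms=11b +245.902ms=1/2b
10) 5655.738ms=23/2b +245.902ms=1/2b
Σ=12b of 12 (122bpm 3/4) — PASS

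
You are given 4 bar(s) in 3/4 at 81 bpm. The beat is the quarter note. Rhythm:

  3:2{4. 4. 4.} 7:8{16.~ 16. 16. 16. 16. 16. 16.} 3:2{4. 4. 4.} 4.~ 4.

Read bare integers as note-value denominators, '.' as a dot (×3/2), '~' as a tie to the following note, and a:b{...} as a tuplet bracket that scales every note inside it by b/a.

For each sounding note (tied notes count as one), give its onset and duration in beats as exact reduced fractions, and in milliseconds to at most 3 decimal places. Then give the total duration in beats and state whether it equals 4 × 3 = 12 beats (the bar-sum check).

1) 0.0ms=0b +740.741ms=1b
2) 740.741ms=1b +740.741ms=1b
3) 1481.481ms=2b +740.741ms=1b
4) 2222.222ms=3b +634.921ms=6/7b
5) 2857.143ms=27/7b +317.46ms=3/7b
6) 3174.603ms=30/7b +317.46ms=3/7b
7) 3492.063ms=33/7b +317.46ms=3/7b
8) 3809.524ms=36/7b +317.46ms=3/7b
9) 4126.984ms=39/7b +317.46ms=3/7b
10) 4444.444ms=6b +740.741ms=1b
11) 5185.185ms=7b +740.741ms=1b
12) 5925.926ms=8b +740.741ms=1b
13) 6666.667ms=9b +2222.222ms=3b
Σ=12b of 12 (81bpm 3/4) — PASS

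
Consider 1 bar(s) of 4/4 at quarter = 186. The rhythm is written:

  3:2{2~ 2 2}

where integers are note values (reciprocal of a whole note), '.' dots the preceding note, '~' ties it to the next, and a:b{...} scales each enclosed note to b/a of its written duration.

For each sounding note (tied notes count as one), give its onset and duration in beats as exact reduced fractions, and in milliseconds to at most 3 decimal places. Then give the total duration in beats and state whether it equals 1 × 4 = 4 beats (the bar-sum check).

1) 0.0ms=0b +860.215ms=8/3b
2) 860.215ms=8/3b +430.108ms=4/3b
Σ=4b of 4 (186bpm 4/4) — PASS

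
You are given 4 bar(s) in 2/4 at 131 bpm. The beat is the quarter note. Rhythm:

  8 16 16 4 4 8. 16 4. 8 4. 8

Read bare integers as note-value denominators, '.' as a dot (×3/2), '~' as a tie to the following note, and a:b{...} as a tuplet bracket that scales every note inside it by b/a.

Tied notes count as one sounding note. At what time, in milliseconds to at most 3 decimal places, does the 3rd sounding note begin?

1. 0.0ms @ 0 + 229.008ms (1/2)
2. 229.008ms @ 1/2 + 114.504ms (1/4)
3. 343.511ms @ 3/4 + 114.504ms (1/4)
4. 458.015ms @ 1 + 458.015ms (1)
5. 916.031ms @ 2 + 458.015ms (1)
6. 1374.046ms @ 3 + 343.511ms (3/4)
7. 1717.557ms @ 15/4 + 114.504ms (1/4)
8. 1832.061ms @ 4 + 687.023ms (3/2)
9. 2519.084ms @ 11/2 + 229.008ms (1/2)
10. 2748.092ms @ 6 + 687.023ms (3/2)
11. 3435.115ms @ 15/2 + 229.008ms (1/2)

note 3 onset = 3/4b = 343.511ms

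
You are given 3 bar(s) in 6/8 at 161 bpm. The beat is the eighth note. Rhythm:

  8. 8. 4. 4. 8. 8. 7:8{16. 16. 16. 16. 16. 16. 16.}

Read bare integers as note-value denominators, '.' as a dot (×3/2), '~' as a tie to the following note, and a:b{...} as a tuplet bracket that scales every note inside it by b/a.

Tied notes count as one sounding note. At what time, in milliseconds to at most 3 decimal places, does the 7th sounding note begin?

note 7 onset = 12b = 4472.05ms

1. 0.0ms @ 0 + 559.006ms (3/2)
2. 559.006ms @ 3/2 + 559.006ms (3/2)
3. 1118.012ms @ 3 + 1118.012ms (3)
4. 2236.025ms @ 6 + 1118.012ms (3)
5. 3354.037ms @ 9 + 559.006ms (3/2)
6. 3913.043ms @ 21/2 + 559.006ms (3/2)
7. 4472.05ms @ 12 + 319.432ms (6/7)
8. 4791.482ms @ 90/7 + 319.432ms (6/7)
9. 5110.914ms @ 96/7 + 319.432ms (6/7)
10. 5430.346ms @ 102/7 + 319.432ms (6/7)
11. 5749.778ms @ 108/7 + 319.432ms (6/7)
12. 6069.21ms @ 114/7 + 319.432ms (6/7)
13. 6388.642ms @ 120/7 + 319.432ms (6/7)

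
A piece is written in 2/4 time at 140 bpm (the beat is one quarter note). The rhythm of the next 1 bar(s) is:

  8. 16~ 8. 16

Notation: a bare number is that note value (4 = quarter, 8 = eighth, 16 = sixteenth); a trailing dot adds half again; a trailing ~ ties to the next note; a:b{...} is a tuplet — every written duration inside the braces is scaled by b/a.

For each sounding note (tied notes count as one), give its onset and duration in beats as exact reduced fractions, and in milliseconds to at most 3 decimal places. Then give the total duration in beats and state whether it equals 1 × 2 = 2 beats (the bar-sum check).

1) 0.0ms=0b +321.429ms=3/4b
2) 321.429ms=3/4b +428.571ms=1b
3) 750.0ms=7/4b +107.143ms=1/4b
Σ=2b of 2 (140bpm 2/4) — PASS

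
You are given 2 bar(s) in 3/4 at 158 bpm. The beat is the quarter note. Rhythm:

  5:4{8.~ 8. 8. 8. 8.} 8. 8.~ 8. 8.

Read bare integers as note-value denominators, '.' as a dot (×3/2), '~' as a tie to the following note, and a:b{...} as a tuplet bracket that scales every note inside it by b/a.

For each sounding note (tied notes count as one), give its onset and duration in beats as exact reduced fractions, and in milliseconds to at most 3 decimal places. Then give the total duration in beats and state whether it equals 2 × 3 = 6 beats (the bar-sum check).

1) 0.0ms=0b +455.696ms=6/5b
2) 455.696ms=6/5b +227.848ms=3/5b
3) 683.544ms=9/5b +227.848ms=3/5b
4) 911.392ms=12/5b +227.848ms=3/5b
5) 1139.241ms=3b +284.81ms=3/4b
6) 1424.051ms=15/4b +569.62ms=3/2b
7) 1993.671ms=21/4b +284.81ms=3/4b
Σ=6b of 6 (158bpm 3/4) — PASS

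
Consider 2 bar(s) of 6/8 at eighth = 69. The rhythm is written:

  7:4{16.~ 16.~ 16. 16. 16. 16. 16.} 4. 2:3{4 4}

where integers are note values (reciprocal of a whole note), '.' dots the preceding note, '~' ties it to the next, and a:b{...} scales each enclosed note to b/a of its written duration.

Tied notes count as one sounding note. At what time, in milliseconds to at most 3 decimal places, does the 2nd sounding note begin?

1. 0.0ms @ 0 + 1118.012ms (9/7)
2. 1118.012ms @ 9/7 + 372.671ms (3/7)
3. 1490.683ms @ 12/7 + 372.671ms (3/7)
4. 1863.354ms @ 15/7 + 372.671ms (3/7)
5. 2236.025ms @ 18/7 + 372.671ms (3/7)
6. 2608.696ms @ 3 + 2608.696ms (3)
7. 5217.391ms @ 6 + 2608.696ms (3)
8. 7826.087ms @ 9 + 2608.696ms (3)

note 2 onset = 9/7b = 1118.012ms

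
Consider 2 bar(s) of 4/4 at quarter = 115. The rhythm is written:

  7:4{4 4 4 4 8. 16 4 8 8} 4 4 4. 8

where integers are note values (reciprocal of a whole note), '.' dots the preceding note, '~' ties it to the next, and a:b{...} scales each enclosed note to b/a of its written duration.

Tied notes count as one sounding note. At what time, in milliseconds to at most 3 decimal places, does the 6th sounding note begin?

1. 0.0ms @ 0 + 298.137ms (4/7)
2. 298.137ms @ 4/7 + 298.137ms (4/7)
3. 596.273ms @ 8/7 + 298.137ms (4/7)
4. 894.41ms @ 12/7 + 298.137ms (4/7)
5. 1192.547ms @ 16/7 + 223.602ms (3/7)
6. 1416.149ms @ 19/7 + 74.534ms (1/7)
7. 1490.683ms @ 20/7 + 298.137ms (4/7)
8. 1788.82ms @ 24/7 + 149.068ms (2/7)
9. 1937.888ms @ 26/7 + 149.068ms (2/7)
10. 2086.957ms @ 4 + 521.739ms (1)
11. 2608.696ms @ 5 + 521.739ms (1)
12. 3130.435ms @ 6 + 782.609ms (3/2)
13. 3913.043ms @ 15/2 + 260.87ms (1/2)

note 6 onset = 19/7b = 1416.149ms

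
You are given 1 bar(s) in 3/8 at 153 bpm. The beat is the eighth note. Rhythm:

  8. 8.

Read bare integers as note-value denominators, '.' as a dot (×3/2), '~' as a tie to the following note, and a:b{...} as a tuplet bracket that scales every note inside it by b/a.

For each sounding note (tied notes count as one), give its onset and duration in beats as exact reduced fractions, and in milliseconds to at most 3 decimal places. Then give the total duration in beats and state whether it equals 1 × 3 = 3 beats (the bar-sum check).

1) 0.0ms=0b +588.235ms=3/2b
2) 588.235ms=3/2b +588.235ms=3/2b
Σ=3b of 3 (153bpm 3/8) — PASS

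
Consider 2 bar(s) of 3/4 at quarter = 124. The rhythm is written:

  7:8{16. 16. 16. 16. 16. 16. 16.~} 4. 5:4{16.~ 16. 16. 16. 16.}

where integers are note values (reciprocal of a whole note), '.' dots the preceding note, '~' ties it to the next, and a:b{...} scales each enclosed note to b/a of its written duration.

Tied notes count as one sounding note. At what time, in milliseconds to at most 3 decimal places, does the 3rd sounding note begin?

note 3 onset = 6/7b = 414.747ms

1. 0.0ms @ 0 + 207.373ms (3/7)
2. 207.373ms @ 3/7 + 207.373ms (3/7)
3. 414.747ms @ 6/7 + 207.373ms (3/7)
4. 622.12ms @ 9/7 + 207.373ms (3/7)
5. 829.493ms @ 12/7 + 207.373ms (3/7)
6. 1036.866ms @ 15/7 + 207.373ms (3/7)
7. 1244.24ms @ 18/7 + 933.18ms (27/14)
8. 2177.419ms @ 9/2 + 290.323ms (3/5)
9. 2467.742ms @ 51/10 + 145.161ms (3/10)
10. 2612.903ms @ 27/5 + 145.161ms (3/10)
11. 2758.065ms @ 57/10 + 145.161ms (3/10)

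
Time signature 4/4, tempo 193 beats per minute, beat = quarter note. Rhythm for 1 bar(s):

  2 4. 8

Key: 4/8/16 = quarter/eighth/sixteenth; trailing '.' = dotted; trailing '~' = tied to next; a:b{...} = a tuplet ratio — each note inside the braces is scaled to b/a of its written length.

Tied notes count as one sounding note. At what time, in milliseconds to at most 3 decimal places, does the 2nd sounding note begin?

1. 0.0ms @ 0 + 621.762ms (2)
2. 621.762ms @ 2 + 466.321ms (3/2)
3. 1088.083ms @ 7/2 + 155.44ms (1/2)

note 2 onset = 2b = 621.762ms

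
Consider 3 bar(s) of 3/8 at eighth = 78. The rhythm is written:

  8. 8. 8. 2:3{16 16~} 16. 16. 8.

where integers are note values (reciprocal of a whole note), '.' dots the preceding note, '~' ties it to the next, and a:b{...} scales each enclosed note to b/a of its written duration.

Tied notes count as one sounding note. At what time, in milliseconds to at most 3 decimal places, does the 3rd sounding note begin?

1. 0.0ms @ 0 + 1153.846ms (3/2)
2. 1153.846ms @ 3/2 + 1153.846ms (3/2)
3. 2307.692ms @ 3 + 1153.846ms (3/2)
4. 3461.538ms @ 9/2 + 576.923ms (3/4)
5. 4038.462ms @ 21/4 + 1153.846ms (3/2)
6. 5192.308ms @ 27/4 + 576.923ms (3/4)
7. 5769.231ms @ 15/2 + 1153.846ms (3/2)

note 3 onset = 3b = 2307.692ms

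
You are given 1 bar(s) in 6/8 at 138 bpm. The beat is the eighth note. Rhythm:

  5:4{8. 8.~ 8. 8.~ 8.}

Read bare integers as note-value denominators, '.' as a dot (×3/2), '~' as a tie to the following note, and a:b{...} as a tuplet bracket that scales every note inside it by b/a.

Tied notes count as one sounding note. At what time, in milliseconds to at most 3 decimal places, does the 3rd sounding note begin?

note 3 onset = 18/5b = 1565.217ms

1. 0.0ms @ 0 + 521.739ms (6/5)
2. 521.739ms @ 6/5 + 1043.478ms (12/5)
3. 1565.217ms @ 18/5 + 1043.478ms (12/5)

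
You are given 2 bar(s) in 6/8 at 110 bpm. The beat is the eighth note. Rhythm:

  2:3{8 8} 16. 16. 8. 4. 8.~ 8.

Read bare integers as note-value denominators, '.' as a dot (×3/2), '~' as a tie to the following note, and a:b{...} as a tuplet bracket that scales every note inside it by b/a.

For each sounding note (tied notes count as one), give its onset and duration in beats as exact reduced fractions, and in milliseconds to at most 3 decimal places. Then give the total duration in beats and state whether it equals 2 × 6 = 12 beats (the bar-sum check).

1) 0.0ms=0b +818.182ms=3/2b
2) 818.182ms=3/2b +818.182ms=3/2b
3) 1636.364ms=3b +409.091ms=3/4b
4) 2045.455ms=15/4b +409.091ms=3/4b
5) 2454.545ms=9/2b +818.182ms=3/2b
6) 3272.727ms=6b +1636.364ms=3b
7) 4909.091ms=9b +1636.364ms=3b
Σ=12b of 12 (110bpm 6/8) — PASS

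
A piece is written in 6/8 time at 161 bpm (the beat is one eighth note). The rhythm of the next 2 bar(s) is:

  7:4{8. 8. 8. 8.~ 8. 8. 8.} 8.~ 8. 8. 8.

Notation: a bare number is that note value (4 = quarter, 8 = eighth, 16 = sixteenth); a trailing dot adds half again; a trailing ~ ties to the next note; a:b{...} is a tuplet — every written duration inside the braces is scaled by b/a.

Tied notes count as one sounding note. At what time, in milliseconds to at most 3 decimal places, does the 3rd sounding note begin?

1. 0.0ms @ 0 + 319.432ms (6/7)
2. 319.432ms @ 6/7 + 319.432ms (6/7)
3. 638.864ms @ 12/7 + 319.432ms (6/7)
4. 958.296ms @ 18/7 + 638.864ms (12/7)
5. 1597.161ms @ 30/7 + 319.432ms (6/7)
6. 1916.593ms @ 36/7 + 319.432ms (6/7)
7. 2236.025ms @ 6 + 1118.012ms (3)
8. 3354.037ms @ 9 + 559.006ms (3/2)
9. 3913.043ms @ 21/2 + 559.006ms (3/2)

note 3 onset = 12/7b = 638.864ms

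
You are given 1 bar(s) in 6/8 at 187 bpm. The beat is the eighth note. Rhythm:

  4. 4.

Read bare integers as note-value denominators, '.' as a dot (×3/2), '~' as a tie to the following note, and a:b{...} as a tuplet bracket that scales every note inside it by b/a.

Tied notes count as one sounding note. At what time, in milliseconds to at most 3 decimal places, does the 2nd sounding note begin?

note 2 onset = 3b = 962.567ms

1. 0.0ms @ 0 + 962.567ms (3)
2. 962.567ms @ 3 + 962.567ms (3)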